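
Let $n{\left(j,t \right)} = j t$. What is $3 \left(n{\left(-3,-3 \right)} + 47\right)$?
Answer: $168$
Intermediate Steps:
$3 \left(n{\left(-3,-3 \right)} + 47\right) = 3 \left(\left(-3\right) \left(-3\right) + 47\right) = 3 \left(9 + 47\right) = 3 \cdot 56 = 168$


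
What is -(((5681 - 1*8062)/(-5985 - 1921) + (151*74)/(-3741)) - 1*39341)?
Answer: 1163642462309/29576346 ≈ 39344.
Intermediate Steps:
-(((5681 - 1*8062)/(-5985 - 1921) + (151*74)/(-3741)) - 1*39341) = -(((5681 - 8062)/(-7906) + 11174*(-1/3741)) - 39341) = -((-2381*(-1/7906) - 11174/3741) - 39341) = -((2381/7906 - 11174/3741) - 39341) = -(-79434323/29576346 - 39341) = -1*(-1163642462309/29576346) = 1163642462309/29576346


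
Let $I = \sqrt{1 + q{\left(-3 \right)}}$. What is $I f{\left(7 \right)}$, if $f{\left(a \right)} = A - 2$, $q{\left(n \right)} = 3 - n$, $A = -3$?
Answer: $- 5 \sqrt{7} \approx -13.229$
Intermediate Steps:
$I = \sqrt{7}$ ($I = \sqrt{1 + \left(3 - -3\right)} = \sqrt{1 + \left(3 + 3\right)} = \sqrt{1 + 6} = \sqrt{7} \approx 2.6458$)
$f{\left(a \right)} = -5$ ($f{\left(a \right)} = -3 - 2 = -5$)
$I f{\left(7 \right)} = \sqrt{7} \left(-5\right) = - 5 \sqrt{7}$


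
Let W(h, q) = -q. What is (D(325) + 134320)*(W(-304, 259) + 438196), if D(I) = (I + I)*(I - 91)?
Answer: 125433915540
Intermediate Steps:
D(I) = 2*I*(-91 + I) (D(I) = (2*I)*(-91 + I) = 2*I*(-91 + I))
(D(325) + 134320)*(W(-304, 259) + 438196) = (2*325*(-91 + 325) + 134320)*(-1*259 + 438196) = (2*325*234 + 134320)*(-259 + 438196) = (152100 + 134320)*437937 = 286420*437937 = 125433915540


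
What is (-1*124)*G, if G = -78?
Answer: 9672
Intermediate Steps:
(-1*124)*G = -1*124*(-78) = -124*(-78) = 9672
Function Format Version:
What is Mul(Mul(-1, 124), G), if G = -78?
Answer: 9672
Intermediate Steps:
Mul(Mul(-1, 124), G) = Mul(Mul(-1, 124), -78) = Mul(-124, -78) = 9672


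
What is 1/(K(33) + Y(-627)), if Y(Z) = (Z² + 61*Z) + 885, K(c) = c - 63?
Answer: 1/355737 ≈ 2.8111e-6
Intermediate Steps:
K(c) = -63 + c
Y(Z) = 885 + Z² + 61*Z
1/(K(33) + Y(-627)) = 1/((-63 + 33) + (885 + (-627)² + 61*(-627))) = 1/(-30 + (885 + 393129 - 38247)) = 1/(-30 + 355767) = 1/355737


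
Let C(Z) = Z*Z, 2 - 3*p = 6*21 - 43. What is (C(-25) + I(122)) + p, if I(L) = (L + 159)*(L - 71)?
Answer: 14929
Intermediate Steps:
p = -27 (p = 2/3 - (6*21 - 43)/3 = 2/3 - (126 - 43)/3 = 2/3 - 1/3*83 = 2/3 - 83/3 = -27)
C(Z) = Z**2
I(L) = (-71 + L)*(159 + L) (I(L) = (159 + L)*(-71 + L) = (-71 + L)*(159 + L))
(C(-25) + I(122)) + p = ((-25)**2 + (-11289 + 122**2 + 88*122)) - 27 = (625 + (-11289 + 14884 + 10736)) - 27 = (625 + 14331) - 27 = 14956 - 27 = 14929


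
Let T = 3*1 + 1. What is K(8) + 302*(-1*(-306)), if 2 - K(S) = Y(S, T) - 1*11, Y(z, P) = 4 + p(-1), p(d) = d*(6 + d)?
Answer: 92426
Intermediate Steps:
T = 4 (T = 3 + 1 = 4)
Y(z, P) = -1 (Y(z, P) = 4 - (6 - 1) = 4 - 1*5 = 4 - 5 = -1)
K(S) = 14 (K(S) = 2 - (-1 - 1*11) = 2 - (-1 - 11) = 2 - 1*(-12) = 2 + 12 = 14)
K(8) + 302*(-1*(-306)) = 14 + 302*(-1*(-306)) = 14 + 302*306 = 14 + 92412 = 92426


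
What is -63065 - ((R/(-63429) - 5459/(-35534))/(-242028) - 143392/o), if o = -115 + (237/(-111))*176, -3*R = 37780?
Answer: -627603373306721356181903/9905798812321306872 ≈ -63357.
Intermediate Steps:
R = -37780/3 (R = -⅓*37780 = -37780/3 ≈ -12593.)
o = -18159/37 (o = -115 + (237*(-1/111))*176 = -115 - 79/37*176 = -115 - 13904/37 = -18159/37 ≈ -490.78)
-63065 - ((R/(-63429) - 5459/(-35534))/(-242028) - 143392/o) = -63065 - ((-37780/3/(-63429) - 5459/(-35534))/(-242028) - 143392/(-18159/37)) = -63065 - ((-37780/3*(-1/63429) - 5459*(-1/35534))*(-1/242028) - 143392*(-37/18159)) = -63065 - ((37780/190287 + 5459/35534)*(-1/242028) + 5305504/18159) = -63065 - ((2381251253/6761658258)*(-1/242028) + 5305504/18159) = -63065 - (-2381251253/1636510624867224 + 5305504/18159) = -63065 - 1*2894171207678138299223/9905798812321306872 = -63065 - 2894171207678138299223/9905798812321306872 = -627603373306721356181903/9905798812321306872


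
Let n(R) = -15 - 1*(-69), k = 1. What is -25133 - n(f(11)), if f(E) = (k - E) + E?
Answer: -25187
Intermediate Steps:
f(E) = 1 (f(E) = (1 - E) + E = 1)
n(R) = 54 (n(R) = -15 + 69 = 54)
-25133 - n(f(11)) = -25133 - 1*54 = -25133 - 54 = -25187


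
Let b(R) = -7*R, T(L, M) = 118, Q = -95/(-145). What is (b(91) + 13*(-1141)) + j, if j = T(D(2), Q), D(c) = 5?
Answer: -15352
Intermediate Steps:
Q = 19/29 (Q = -95*(-1/145) = 19/29 ≈ 0.65517)
j = 118
(b(91) + 13*(-1141)) + j = (-7*91 + 13*(-1141)) + 118 = (-637 - 14833) + 118 = -15470 + 118 = -15352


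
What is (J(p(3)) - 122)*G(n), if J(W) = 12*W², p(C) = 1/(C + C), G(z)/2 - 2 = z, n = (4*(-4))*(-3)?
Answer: -36500/3 ≈ -12167.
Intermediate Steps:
n = 48 (n = -16*(-3) = 48)
G(z) = 4 + 2*z
p(C) = 1/(2*C)
(J(p(3)) - 122)*G(n) = (12*((½)/3)² - 122)*(4 + 2*48) = (12*((½)*(⅓))² - 122)*(4 + 96) = (12*(⅙)² - 122)*100 = (12*(1/36) - 122)*100 = (⅓ - 122)*100 = -365/3*100 = -36500/3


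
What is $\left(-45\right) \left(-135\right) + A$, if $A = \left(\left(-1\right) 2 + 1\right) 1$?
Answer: $6074$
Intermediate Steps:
$A = -1$ ($A = \left(-2 + 1\right) 1 = \left(-1\right) 1 = -1$)
$\left(-45\right) \left(-135\right) + A = \left(-45\right) \left(-135\right) - 1 = 6075 - 1 = 6074$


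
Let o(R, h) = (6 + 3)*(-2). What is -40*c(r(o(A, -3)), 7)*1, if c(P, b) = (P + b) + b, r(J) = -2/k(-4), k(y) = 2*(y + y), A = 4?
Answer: -565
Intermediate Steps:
k(y) = 4*y (k(y) = 2*(2*y) = 4*y)
o(R, h) = -18 (o(R, h) = 9*(-2) = -18)
r(J) = ⅛ (r(J) = -2/(4*(-4)) = -2/(-16) = -2*(-1/16) = ⅛)
c(P, b) = P + 2*b
-40*c(r(o(A, -3)), 7)*1 = -40*(⅛ + 2*7)*1 = -40*(⅛ + 14)*1 = -40*113/8*1 = -565*1 = -565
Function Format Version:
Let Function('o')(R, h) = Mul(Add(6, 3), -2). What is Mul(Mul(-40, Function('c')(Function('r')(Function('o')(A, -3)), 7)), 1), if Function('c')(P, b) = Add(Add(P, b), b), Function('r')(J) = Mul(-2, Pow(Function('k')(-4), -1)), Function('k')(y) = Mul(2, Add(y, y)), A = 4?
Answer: -565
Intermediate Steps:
Function('k')(y) = Mul(4, y) (Function('k')(y) = Mul(2, Mul(2, y)) = Mul(4, y))
Function('o')(R, h) = -18 (Function('o')(R, h) = Mul(9, -2) = -18)
Function('r')(J) = Rational(1, 8) (Function('r')(J) = Mul(-2, Pow(Mul(4, -4), -1)) = Mul(-2, Pow(-16, -1)) = Mul(-2, Rational(-1, 16)) = Rational(1, 8))
Function('c')(P, b) = Add(P, Mul(2, b))
Mul(Mul(-40, Function('c')(Function('r')(Function('o')(A, -3)), 7)), 1) = Mul(Mul(-40, Add(Rational(1, 8), Mul(2, 7))), 1) = Mul(Mul(-40, Add(Rational(1, 8), 14)), 1) = Mul(Mul(-40, Rational(113, 8)), 1) = Mul(-565, 1) = -565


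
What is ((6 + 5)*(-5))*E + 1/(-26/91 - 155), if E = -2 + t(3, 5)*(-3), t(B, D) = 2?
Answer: 478273/1087 ≈ 439.99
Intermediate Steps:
E = -8 (E = -2 + 2*(-3) = -2 - 6 = -8)
((6 + 5)*(-5))*E + 1/(-26/91 - 155) = ((6 + 5)*(-5))*(-8) + 1/(-26/91 - 155) = (11*(-5))*(-8) + 1/(-26*1/91 - 155) = -55*(-8) + 1/(-2/7 - 155) = 440 + 1/(-1087/7) = 440 - 7/1087 = 478273/1087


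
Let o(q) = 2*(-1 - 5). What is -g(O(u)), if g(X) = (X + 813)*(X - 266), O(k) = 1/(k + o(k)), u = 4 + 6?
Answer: 866125/4 ≈ 2.1653e+5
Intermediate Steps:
o(q) = -12 (o(q) = 2*(-6) = -12)
u = 10
O(k) = 1/(-12 + k) (O(k) = 1/(k - 12) = 1/(-12 + k))
g(X) = (-266 + X)*(813 + X) (g(X) = (813 + X)*(-266 + X) = (-266 + X)*(813 + X))
-g(O(u)) = -(-216258 + (1/(-12 + 10))**2 + 547/(-12 + 10)) = -(-216258 + (1/(-2))**2 + 547/(-2)) = -(-216258 + (-1/2)**2 + 547*(-1/2)) = -(-216258 + 1/4 - 547/2) = -1*(-866125/4) = 866125/4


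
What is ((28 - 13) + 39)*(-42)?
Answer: -2268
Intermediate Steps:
((28 - 13) + 39)*(-42) = (15 + 39)*(-42) = 54*(-42) = -2268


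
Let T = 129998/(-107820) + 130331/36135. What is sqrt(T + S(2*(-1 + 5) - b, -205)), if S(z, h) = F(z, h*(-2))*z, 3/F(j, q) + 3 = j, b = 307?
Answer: sqrt(708364461845787670)/363152735 ≈ 2.3176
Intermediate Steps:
F(j, q) = 3/(-3 + j)
S(z, h) = 3*z/(-3 + z) (S(z, h) = (3/(-3 + z))*z = 3*z/(-3 + z))
T = 11549149/4809970 (T = 129998*(-1/107820) + 130331*(1/36135) = -64999/53910 + 130331/36135 = 11549149/4809970 ≈ 2.4011)
sqrt(T + S(2*(-1 + 5) - b, -205)) = sqrt(11549149/4809970 + 3*(2*(-1 + 5) - 1*307)/(-3 + (2*(-1 + 5) - 1*307))) = sqrt(11549149/4809970 + 3*(2*4 - 307)/(-3 + (2*4 - 307))) = sqrt(11549149/4809970 + 3*(8 - 307)/(-3 + (8 - 307))) = sqrt(11549149/4809970 + 3*(-299)/(-3 - 299)) = sqrt(11549149/4809970 + 3*(-299)/(-302)) = sqrt(11549149/4809970 + 3*(-299)*(-1/302)) = sqrt(11549149/4809970 + 897/302) = sqrt(1950596522/363152735) = sqrt(708364461845787670)/363152735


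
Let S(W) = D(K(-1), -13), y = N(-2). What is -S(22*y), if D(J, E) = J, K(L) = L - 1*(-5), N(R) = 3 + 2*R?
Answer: -4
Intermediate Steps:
K(L) = 5 + L (K(L) = L + 5 = 5 + L)
y = -1 (y = 3 + 2*(-2) = 3 - 4 = -1)
S(W) = 4 (S(W) = 5 - 1 = 4)
-S(22*y) = -1*4 = -4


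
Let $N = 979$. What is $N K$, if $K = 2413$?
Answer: $2362327$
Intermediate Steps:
$N K = 979 \cdot 2413 = 2362327$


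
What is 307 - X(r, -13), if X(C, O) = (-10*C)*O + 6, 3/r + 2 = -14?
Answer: 2603/8 ≈ 325.38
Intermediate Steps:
r = -3/16 (r = 3/(-2 - 14) = 3/(-16) = 3*(-1/16) = -3/16 ≈ -0.18750)
X(C, O) = 6 - 10*C*O (X(C, O) = -10*C*O + 6 = 6 - 10*C*O)
307 - X(r, -13) = 307 - (6 - 10*(-3/16)*(-13)) = 307 - (6 - 195/8) = 307 - 1*(-147/8) = 307 + 147/8 = 2603/8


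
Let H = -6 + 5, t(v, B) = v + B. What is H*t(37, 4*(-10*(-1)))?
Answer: -77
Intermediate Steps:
t(v, B) = B + v
H = -1
H*t(37, 4*(-10*(-1))) = -(4*(-10*(-1)) + 37) = -(4*10 + 37) = -(40 + 37) = -1*77 = -77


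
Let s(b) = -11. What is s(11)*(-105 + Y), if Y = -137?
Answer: 2662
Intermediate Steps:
s(11)*(-105 + Y) = -11*(-105 - 137) = -11*(-242) = 2662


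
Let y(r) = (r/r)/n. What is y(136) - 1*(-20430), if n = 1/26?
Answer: 20456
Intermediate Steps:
n = 1/26 ≈ 0.038462
y(r) = 26 (y(r) = (r/r)/(1/26) = 1*26 = 26)
y(136) - 1*(-20430) = 26 - 1*(-20430) = 26 + 20430 = 20456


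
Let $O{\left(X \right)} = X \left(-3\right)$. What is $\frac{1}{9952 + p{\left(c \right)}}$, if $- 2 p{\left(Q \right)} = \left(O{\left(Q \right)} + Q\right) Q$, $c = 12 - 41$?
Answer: $\frac{1}{10793} \approx 9.2653 \cdot 10^{-5}$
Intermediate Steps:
$O{\left(X \right)} = - 3 X$
$c = -29$ ($c = 12 - 41 = -29$)
$p{\left(Q \right)} = Q^{2}$ ($p{\left(Q \right)} = - \frac{\left(- 3 Q + Q\right) Q}{2} = - \frac{- 2 Q Q}{2} = - \frac{\left(-2\right) Q^{2}}{2} = Q^{2}$)
$\frac{1}{9952 + p{\left(c \right)}} = \frac{1}{9952 + \left(-29\right)^{2}} = \frac{1}{9952 + 841} = \frac{1}{10793}$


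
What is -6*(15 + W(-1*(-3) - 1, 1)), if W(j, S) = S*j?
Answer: -102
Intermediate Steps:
-6*(15 + W(-1*(-3) - 1, 1)) = -6*(15 + 1*(-1*(-3) - 1)) = -6*(15 + 1*(3 - 1)) = -6*(15 + 1*2) = -6*(15 + 2) = -6*17 = -102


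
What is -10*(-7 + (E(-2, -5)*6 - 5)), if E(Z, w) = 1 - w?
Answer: -240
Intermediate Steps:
-10*(-7 + (E(-2, -5)*6 - 5)) = -10*(-7 + ((1 - 1*(-5))*6 - 5)) = -10*(-7 + ((1 + 5)*6 - 5)) = -10*(-7 + (6*6 - 5)) = -10*(-7 + (36 - 5)) = -10*(-7 + 31) = -10*24 = -240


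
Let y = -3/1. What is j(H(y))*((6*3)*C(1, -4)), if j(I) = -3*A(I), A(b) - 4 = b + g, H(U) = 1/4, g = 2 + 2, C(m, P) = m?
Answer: -891/2 ≈ -445.50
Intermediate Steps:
g = 4
y = -3 (y = -3*1 = -3)
H(U) = ¼
A(b) = 8 + b (A(b) = 4 + (b + 4) = 4 + (4 + b) = 8 + b)
j(I) = -24 - 3*I (j(I) = -3*(8 + I) = -24 - 3*I)
j(H(y))*((6*3)*C(1, -4)) = (-24 - 3*¼)*((6*3)*1) = (-24 - ¾)*(18*1) = -99/4*18 = -891/2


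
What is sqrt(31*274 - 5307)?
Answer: sqrt(3187) ≈ 56.453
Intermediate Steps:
sqrt(31*274 - 5307) = sqrt(8494 - 5307) = sqrt(3187)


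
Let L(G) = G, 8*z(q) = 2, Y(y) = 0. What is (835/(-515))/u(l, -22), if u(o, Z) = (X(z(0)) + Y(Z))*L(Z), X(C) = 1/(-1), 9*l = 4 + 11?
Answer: -167/2266 ≈ -0.073698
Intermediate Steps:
z(q) = 1/4 (z(q) = (1/8)*2 = 1/4)
l = 5/3 (l = (4 + 11)/9 = (1/9)*15 = 5/3 ≈ 1.6667)
X(C) = -1
u(o, Z) = -Z (u(o, Z) = (-1 + 0)*Z = -Z)
(835/(-515))/u(l, -22) = (835/(-515))/((-1*(-22))) = (835*(-1/515))/22 = -167/103*1/22 = -167/2266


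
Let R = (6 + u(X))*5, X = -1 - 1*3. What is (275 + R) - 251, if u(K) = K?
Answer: 34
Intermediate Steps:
X = -4 (X = -1 - 3 = -4)
R = 10 (R = (6 - 4)*5 = 2*5 = 10)
(275 + R) - 251 = (275 + 10) - 251 = 285 - 251 = 34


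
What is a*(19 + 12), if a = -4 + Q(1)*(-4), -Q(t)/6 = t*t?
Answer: 620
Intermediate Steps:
Q(t) = -6*t² (Q(t) = -6*t*t = -6*t²)
a = 20 (a = -4 - 6*1²*(-4) = -4 - 6*1*(-4) = -4 - 6*(-4) = -4 + 24 = 20)
a*(19 + 12) = 20*(19 + 12) = 20*31 = 620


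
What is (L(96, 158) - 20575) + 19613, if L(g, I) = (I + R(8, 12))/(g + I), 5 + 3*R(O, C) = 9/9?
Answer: -366287/381 ≈ -961.38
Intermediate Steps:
R(O, C) = -4/3 (R(O, C) = -5/3 + (9/9)/3 = -5/3 + (9*(1/9))/3 = -5/3 + (1/3)*1 = -5/3 + 1/3 = -4/3)
L(g, I) = (-4/3 + I)/(I + g) (L(g, I) = (I - 4/3)/(g + I) = (-4/3 + I)/(I + g))
(L(96, 158) - 20575) + 19613 = ((-4/3 + 158)/(158 + 96) - 20575) + 19613 = ((470/3)/254 - 20575) + 19613 = ((1/254)*(470/3) - 20575) + 19613 = (235/381 - 20575) + 19613 = -7838840/381 + 19613 = -366287/381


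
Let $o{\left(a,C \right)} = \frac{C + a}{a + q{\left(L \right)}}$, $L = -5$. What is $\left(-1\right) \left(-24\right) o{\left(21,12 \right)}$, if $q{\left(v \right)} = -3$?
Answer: $44$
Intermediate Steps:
$o{\left(a,C \right)} = \frac{C + a}{-3 + a}$ ($o{\left(a,C \right)} = \frac{C + a}{a - 3} = \frac{C + a}{-3 + a}$)
$\left(-1\right) \left(-24\right) o{\left(21,12 \right)} = \left(-1\right) \left(-24\right) \frac{12 + 21}{-3 + 21} = 24 \cdot \frac{1}{18} \cdot 33 = 24 \cdot \frac{11}{6} = 44$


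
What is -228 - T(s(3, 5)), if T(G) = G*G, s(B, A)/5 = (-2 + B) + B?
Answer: -628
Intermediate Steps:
s(B, A) = -10 + 10*B (s(B, A) = 5*((-2 + B) + B) = 5*(-2 + 2*B) = -10 + 10*B)
T(G) = G²
-228 - T(s(3, 5)) = -228 - (-10 + 10*3)² = -228 - (-10 + 30)² = -228 - 1*20² = -228 - 1*400 = -228 - 400 = -628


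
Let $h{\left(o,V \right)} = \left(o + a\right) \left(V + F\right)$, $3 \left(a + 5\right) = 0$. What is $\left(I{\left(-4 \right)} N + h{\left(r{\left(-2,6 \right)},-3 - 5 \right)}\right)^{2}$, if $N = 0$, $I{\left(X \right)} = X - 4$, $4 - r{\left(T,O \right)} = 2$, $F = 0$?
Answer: $576$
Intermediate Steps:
$a = -5$ ($a = -5 + \frac{1}{3} \cdot 0 = -5 + 0 = -5$)
$r{\left(T,O \right)} = 2$ ($r{\left(T,O \right)} = 4 - 2 = 2$)
$I{\left(X \right)} = -4 + X$
$h{\left(o,V \right)} = V \left(-5 + o\right)$ ($h{\left(o,V \right)} = \left(o - 5\right) \left(V + 0\right) = \left(-5 + o\right) V = V \left(-5 + o\right)$)
$\left(I{\left(-4 \right)} N + h{\left(r{\left(-2,6 \right)},-3 - 5 \right)}\right)^{2} = \left(\left(-4 - 4\right) 0 + \left(-3 - 5\right) \left(-5 + 2\right)\right)^{2} = \left(\left(-8\right) 0 + \left(-3 - 5\right) \left(-3\right)\right)^{2} = \left(0 - -24\right)^{2} = \left(0 + 24\right)^{2} = 24^{2} = 576$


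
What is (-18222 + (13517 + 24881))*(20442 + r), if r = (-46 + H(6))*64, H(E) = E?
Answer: 360787232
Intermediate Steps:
r = -2560 (r = (-46 + 6)*64 = -40*64 = -2560)
(-18222 + (13517 + 24881))*(20442 + r) = (-18222 + (13517 + 24881))*(20442 - 2560) = (-18222 + 38398)*17882 = 20176*17882 = 360787232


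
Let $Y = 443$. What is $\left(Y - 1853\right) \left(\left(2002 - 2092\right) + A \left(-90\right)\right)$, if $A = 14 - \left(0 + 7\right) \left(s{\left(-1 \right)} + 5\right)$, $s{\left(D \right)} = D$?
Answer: $-1649700$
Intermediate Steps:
$A = -14$ ($A = 14 - \left(0 + 7\right) \left(-1 + 5\right) = 14 - 7 \cdot 4 = 14 - 28 = -14$)
$\left(Y - 1853\right) \left(\left(2002 - 2092\right) + A \left(-90\right)\right) = \left(443 - 1853\right) \left(\left(2002 - 2092\right) - -1260\right) = - 1410 \left(-90 + 1260\right) = \left(-1410\right) 1170 = -1649700$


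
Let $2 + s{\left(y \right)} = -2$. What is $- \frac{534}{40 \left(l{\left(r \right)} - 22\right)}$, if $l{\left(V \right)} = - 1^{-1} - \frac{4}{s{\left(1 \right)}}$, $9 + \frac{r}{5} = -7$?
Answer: $\frac{267}{440} \approx 0.60682$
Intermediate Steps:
$r = -80$ ($r = -45 + 5 \left(-7\right) = -45 - 35 = -80$)
$s{\left(y \right)} = -4$ ($s{\left(y \right)} = -2 - 2 = -4$)
$l{\left(V \right)} = 0$ ($l{\left(V \right)} = - 1^{-1} - \frac{4}{-4} = \left(-1\right) 1 - -1 = -1 + 1 = 0$)
$- \frac{534}{40 \left(l{\left(r \right)} - 22\right)} = - \frac{534}{40 \left(0 - 22\right)} = - \frac{534}{40 \left(-22\right)} = - \frac{534}{-880} = \left(-534\right) \left(- \frac{1}{880}\right) = \frac{267}{440}$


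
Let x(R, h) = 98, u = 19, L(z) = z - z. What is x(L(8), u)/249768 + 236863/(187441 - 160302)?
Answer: 29581728703/3389226876 ≈ 8.7282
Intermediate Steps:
L(z) = 0
x(L(8), u)/249768 + 236863/(187441 - 160302) = 98/249768 + 236863/(187441 - 160302) = 98*(1/249768) + 236863/27139 = 49/124884 + 236863*(1/27139) = 49/124884 + 236863/27139 = 29581728703/3389226876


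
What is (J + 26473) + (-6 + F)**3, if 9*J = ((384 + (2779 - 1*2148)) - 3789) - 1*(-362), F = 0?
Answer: 25989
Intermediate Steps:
J = -268 (J = (((384 + (2779 - 1*2148)) - 3789) - 1*(-362))/9 = (((384 + (2779 - 2148)) - 3789) + 362)/9 = (((384 + 631) - 3789) + 362)/9 = ((1015 - 3789) + 362)/9 = (-2774 + 362)/9 = (1/9)*(-2412) = -268)
(J + 26473) + (-6 + F)**3 = (-268 + 26473) + (-6 + 0)**3 = 26205 + (-6)**3 = 26205 - 216 = 25989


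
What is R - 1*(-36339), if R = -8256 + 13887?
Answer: 41970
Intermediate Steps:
R = 5631
R - 1*(-36339) = 5631 - 1*(-36339) = 5631 + 36339 = 41970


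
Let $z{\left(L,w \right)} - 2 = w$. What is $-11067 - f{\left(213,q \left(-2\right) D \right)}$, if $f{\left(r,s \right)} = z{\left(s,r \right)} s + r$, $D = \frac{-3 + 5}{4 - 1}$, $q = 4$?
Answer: $- \frac{30400}{3} \approx -10133.0$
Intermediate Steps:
$z{\left(L,w \right)} = 2 + w$
$D = \frac{2}{3} \approx 0.66667$
$f{\left(r,s \right)} = r + s \left(2 + r\right)$ ($f{\left(r,s \right)} = \left(2 + r\right) s + r = s \left(2 + r\right) + r = r + s \left(2 + r\right)$)
$-11067 - f{\left(213,q \left(-2\right) D \right)} = -11067 - \left(213 + 4 \left(-2\right) \frac{2}{3} \left(2 + 213\right)\right) = -11067 - \left(213 + \left(-8\right) \frac{2}{3} \cdot 215\right) = -11067 - \left(213 - \frac{3440}{3}\right) = -11067 - - \frac{2801}{3} = -11067 + \frac{2801}{3} = - \frac{30400}{3}$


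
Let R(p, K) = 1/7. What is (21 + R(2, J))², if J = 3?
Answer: 21904/49 ≈ 447.02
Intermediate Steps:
R(p, K) = ⅐
(21 + R(2, J))² = (21 + ⅐)² = (148/7)² = 21904/49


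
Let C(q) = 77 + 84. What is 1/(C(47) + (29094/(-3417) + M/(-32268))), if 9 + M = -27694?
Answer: 36753252/5635892225 ≈ 0.0065213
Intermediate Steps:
M = -27703 (M = -9 - 27694 = -27703)
C(q) = 161
1/(C(47) + (29094/(-3417) + M/(-32268))) = 1/(161 + (29094/(-3417) - 27703/(-32268))) = 1/(161 + (29094*(-1/3417) - 27703*(-1/32268))) = 1/(161 + (-9698/1139 + 27703/32268)) = 1/(161 - 281381347/36753252) = 1/(5635892225/36753252) = 36753252/5635892225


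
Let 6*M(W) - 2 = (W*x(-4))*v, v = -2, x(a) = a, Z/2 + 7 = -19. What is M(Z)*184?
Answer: -12696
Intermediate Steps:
Z = -52 (Z = -14 + 2*(-19) = -14 - 38 = -52)
M(W) = ⅓ + 4*W/3 (M(W) = ⅓ + ((W*(-4))*(-2))/6 = ⅓ + (-4*W*(-2))/6 = ⅓ + (8*W)/6 = ⅓ + 4*W/3)
M(Z)*184 = (⅓ + (4/3)*(-52))*184 = (⅓ - 208/3)*184 = -69*184 = -12696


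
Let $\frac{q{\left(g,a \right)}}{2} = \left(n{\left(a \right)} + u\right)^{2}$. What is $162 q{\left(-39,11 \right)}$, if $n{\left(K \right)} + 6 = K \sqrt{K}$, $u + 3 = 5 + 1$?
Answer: $434160 - 21384 \sqrt{11} \approx 3.6324 \cdot 10^{5}$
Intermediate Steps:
$u = 3$ ($u = -3 + \left(5 + 1\right) = -3 + 6 = 3$)
$n{\left(K \right)} = -6 + K^{\frac{3}{2}}$ ($n{\left(K \right)} = -6 + K \sqrt{K} = -6 + K^{\frac{3}{2}}$)
$q{\left(g,a \right)} = 2 \left(-3 + a^{\frac{3}{2}}\right)^{2}$ ($q{\left(g,a \right)} = 2 \left(\left(-6 + a^{\frac{3}{2}}\right) + 3\right)^{2} = 2 \left(-3 + a^{\frac{3}{2}}\right)^{2}$)
$162 q{\left(-39,11 \right)} = 162 \cdot 2 \left(-3 + 11^{\frac{3}{2}}\right)^{2} = 162 \cdot 2 \left(-3 + 11 \sqrt{11}\right)^{2} = 324 \left(-3 + 11 \sqrt{11}\right)^{2}$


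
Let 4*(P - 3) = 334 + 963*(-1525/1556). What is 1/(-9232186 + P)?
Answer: -6224/57462055863 ≈ -1.0831e-7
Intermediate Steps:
P = -930199/6224 (P = 3 + (334 + 963*(-1525/1556))/4 = 3 + (334 - 1468575/1556)/4 = 3 + (¼)*(-948871/1556) = 3 - 948871/6224 = -930199/6224 ≈ -149.45)
1/(-9232186 + P) = 1/(-9232186 - 930199/6224) = 1/(-57462055863/6224) = -6224/57462055863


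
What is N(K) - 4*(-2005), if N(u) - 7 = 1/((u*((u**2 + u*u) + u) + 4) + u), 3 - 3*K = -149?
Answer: 56946780935/7094404 ≈ 8027.0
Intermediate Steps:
K = 152/3 (K = 1 - 1/3*(-149) = 1 + 149/3 = 152/3 ≈ 50.667)
N(u) = 7 + 1/(4 + u + u*(u + 2*u**2)) (N(u) = 7 + 1/((u*((u**2 + u*u) + u) + 4) + u) = 7 + 1/((u*((u**2 + u**2) + u) + 4) + u) = 7 + 1/((u*(2*u**2 + u) + 4) + u) = 7 + 1/((u*(u + 2*u**2) + 4) + u) = 7 + 1/((4 + u*(u + 2*u**2)) + u) = 7 + 1/(4 + u + u*(u + 2*u**2)))
N(K) - 4*(-2005) = (29 + 7*(152/3) + 7*(152/3)**2 + 14*(152/3)**3)/(4 + 152/3 + (152/3)**2 + 2*(152/3)**3) - 4*(-2005) = (29 + 1064/3 + 7*(23104/9) + 14*(3511808/27))/(4 + 152/3 + 23104/9 + 2*(3511808/27)) + 8020 = (29 + 1064/3 + 161728/9 + 49165312/27)/(4 + 152/3 + 23104/9 + 7023616/27) + 8020 = (49660855/27)/(7094404/27) + 8020 = (27/7094404)*(49660855/27) + 8020 = 49660855/7094404 + 8020 = 56946780935/7094404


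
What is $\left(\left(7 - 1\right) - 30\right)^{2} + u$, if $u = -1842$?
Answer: $-1266$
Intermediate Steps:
$\left(\left(7 - 1\right) - 30\right)^{2} + u = \left(\left(7 - 1\right) - 30\right)^{2} - 1842 = \left(6 - 30\right)^{2} - 1842 = \left(-24\right)^{2} - 1842 = 576 - 1842 = -1266$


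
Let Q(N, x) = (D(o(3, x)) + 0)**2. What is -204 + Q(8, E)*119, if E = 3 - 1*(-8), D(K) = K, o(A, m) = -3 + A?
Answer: -204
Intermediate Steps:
E = 11 (E = 3 + 8 = 11)
Q(N, x) = 0 (Q(N, x) = ((-3 + 3) + 0)**2 = (0 + 0)**2 = 0**2 = 0)
-204 + Q(8, E)*119 = -204 + 0*119 = -204 + 0 = -204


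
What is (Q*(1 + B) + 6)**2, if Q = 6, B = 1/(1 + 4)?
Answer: 4356/25 ≈ 174.24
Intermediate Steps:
B = 1/5 ≈ 0.20000
(Q*(1 + B) + 6)**2 = (6*(1 + 1/5) + 6)**2 = (6*(6/5) + 6)**2 = (36/5 + 6)**2 = (66/5)**2 = 4356/25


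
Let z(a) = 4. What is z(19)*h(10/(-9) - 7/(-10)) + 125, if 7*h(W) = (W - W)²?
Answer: 125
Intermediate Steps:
h(W) = 0 (h(W) = (W - W)²/7 = (⅐)*0² = (⅐)*0 = 0)
z(19)*h(10/(-9) - 7/(-10)) + 125 = 4*0 + 125 = 0 + 125 = 125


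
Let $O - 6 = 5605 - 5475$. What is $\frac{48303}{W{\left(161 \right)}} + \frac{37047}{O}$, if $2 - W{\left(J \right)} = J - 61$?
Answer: $- \frac{1469301}{6664} \approx -220.48$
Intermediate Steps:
$O = 136$ ($O = 6 + \left(5605 - 5475\right) = 6 + 130 = 136$)
$W{\left(J \right)} = 63 - J$ ($W{\left(J \right)} = 2 - \left(J - 61\right) = 2 - \left(-61 + J\right) = 63 - J$)
$\frac{48303}{W{\left(161 \right)}} + \frac{37047}{O} = \frac{48303}{63 - 161} + \frac{37047}{136} = \frac{48303}{63 - 161} + 37047 \cdot \frac{1}{136} = \frac{48303}{-98} + \frac{37047}{136} = 48303 \left(- \frac{1}{98}\right) + \frac{37047}{136} = - \frac{48303}{98} + \frac{37047}{136} = - \frac{1469301}{6664}$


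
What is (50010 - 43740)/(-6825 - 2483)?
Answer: -3135/4654 ≈ -0.67361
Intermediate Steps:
(50010 - 43740)/(-6825 - 2483) = 6270/(-9308) = 6270*(-1/9308) = -3135/4654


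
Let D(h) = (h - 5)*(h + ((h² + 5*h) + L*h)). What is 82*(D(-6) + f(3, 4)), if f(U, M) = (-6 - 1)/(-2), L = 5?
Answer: 27347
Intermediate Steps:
f(U, M) = 7/2 (f(U, M) = -7*(-½) = 7/2)
D(h) = (-5 + h)*(h² + 11*h) (D(h) = (h - 5)*(h + ((h² + 5*h) + 5*h)) = (-5 + h)*(h + (h² + 10*h)) = (-5 + h)*(h² + 11*h))
82*(D(-6) + f(3, 4)) = 82*(-6*(-55 + (-6)² + 6*(-6)) + 7/2) = 82*(-6*(-55 + 36 - 36) + 7/2) = 82*(-6*(-55) + 7/2) = 82*(330 + 7/2) = 82*(667/2) = 27347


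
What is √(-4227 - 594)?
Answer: I*√4821 ≈ 69.433*I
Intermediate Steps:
√(-4227 - 594) = √(-4821) = I*√4821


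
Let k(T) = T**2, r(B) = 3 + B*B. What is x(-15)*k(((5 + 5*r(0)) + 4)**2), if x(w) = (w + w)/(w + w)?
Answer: 331776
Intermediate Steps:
x(w) = 1 (x(w) = (2*w)/((2*w)) = (2*w)*(1/(2*w)) = 1)
r(B) = 3 + B**2
x(-15)*k(((5 + 5*r(0)) + 4)**2) = 1*(((5 + 5*(3 + 0**2)) + 4)**2)**2 = 1*(((5 + 5*(3 + 0)) + 4)**2)**2 = 1*(((5 + 5*3) + 4)**2)**2 = 1*(((5 + 15) + 4)**2)**2 = 1*((20 + 4)**2)**2 = 1*(24**2)**2 = 1*576**2 = 1*331776 = 331776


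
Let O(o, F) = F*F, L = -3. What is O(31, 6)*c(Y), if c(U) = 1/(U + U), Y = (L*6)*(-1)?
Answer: 1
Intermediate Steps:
Y = 18 (Y = -3*6*(-1) = -18*(-1) = 18)
O(o, F) = F²
c(U) = 1/(2*U)
O(31, 6)*c(Y) = 6²*((½)/18) = 36*((½)*(1/18)) = 36*(1/36) = 1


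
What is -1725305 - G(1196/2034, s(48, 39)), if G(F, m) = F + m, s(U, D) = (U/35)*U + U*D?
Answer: -61481229413/35595 ≈ -1.7272e+6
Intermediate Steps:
s(U, D) = U²/35 + D*U (s(U, D) = (U*(1/35))*U + D*U = (U/35)*U + D*U = U²/35 + D*U)
-1725305 - G(1196/2034, s(48, 39)) = -1725305 - (1196/2034 + (1/35)*48*(48 + 35*39)) = -1725305 - (1196*(1/2034) + (1/35)*48*(48 + 1365)) = -1725305 - (598/1017 + (1/35)*48*1413) = -1725305 - (598/1017 + 67824/35) = -1725305 - 1*68997938/35595 = -1725305 - 68997938/35595 = -61481229413/35595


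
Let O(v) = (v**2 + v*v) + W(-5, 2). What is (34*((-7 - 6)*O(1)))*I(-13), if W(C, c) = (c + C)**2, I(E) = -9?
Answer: 43758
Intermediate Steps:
W(C, c) = (C + c)**2
O(v) = 9 + 2*v**2 (O(v) = (v**2 + v*v) + (-5 + 2)**2 = (v**2 + v**2) + (-3)**2 = 2*v**2 + 9 = 9 + 2*v**2)
(34*((-7 - 6)*O(1)))*I(-13) = (34*((-7 - 6)*(9 + 2*1**2)))*(-9) = (34*(-13*(9 + 2*1)))*(-9) = (34*(-13*(9 + 2)))*(-9) = (34*(-13*11))*(-9) = (34*(-143))*(-9) = -4862*(-9) = 43758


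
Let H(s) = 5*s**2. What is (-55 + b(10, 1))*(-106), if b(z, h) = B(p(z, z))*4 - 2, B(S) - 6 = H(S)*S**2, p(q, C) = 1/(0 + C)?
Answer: 874447/250 ≈ 3497.8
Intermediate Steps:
p(q, C) = 1/C
B(S) = 6 + 5*S**4 (B(S) = 6 + (5*S**2)*S**2 = 6 + 5*S**4)
b(z, h) = 22 + 20/z**4 (b(z, h) = (6 + 5*(1/z)**4)*4 - 2 = (6 + 5/z**4)*4 - 2 = (24 + 20/z**4) - 2 = 22 + 20/z**4)
(-55 + b(10, 1))*(-106) = (-55 + (22 + 20/10**4))*(-106) = (-55 + (22 + 20*(1/10000)))*(-106) = (-55 + (22 + 1/500))*(-106) = (-55 + 11001/500)*(-106) = -16499/500*(-106) = 874447/250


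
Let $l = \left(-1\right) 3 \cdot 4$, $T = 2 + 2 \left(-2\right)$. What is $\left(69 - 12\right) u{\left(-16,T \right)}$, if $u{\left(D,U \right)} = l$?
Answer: $-684$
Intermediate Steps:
$T = -2$ ($T = 2 - 4 = -2$)
$l = -12$ ($l = \left(-3\right) 4 = -12$)
$u{\left(D,U \right)} = -12$
$\left(69 - 12\right) u{\left(-16,T \right)} = \left(69 - 12\right) \left(-12\right) = 57 \left(-12\right) = -684$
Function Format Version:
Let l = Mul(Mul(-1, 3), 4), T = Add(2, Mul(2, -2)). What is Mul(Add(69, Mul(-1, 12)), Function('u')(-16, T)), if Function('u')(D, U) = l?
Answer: -684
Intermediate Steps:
T = -2 (T = Add(2, -4) = -2)
l = -12 (l = Mul(-3, 4) = -12)
Function('u')(D, U) = -12
Mul(Add(69, Mul(-1, 12)), Function('u')(-16, T)) = Mul(Add(69, Mul(-1, 12)), -12) = Mul(Add(69, -12), -12) = Mul(57, -12) = -684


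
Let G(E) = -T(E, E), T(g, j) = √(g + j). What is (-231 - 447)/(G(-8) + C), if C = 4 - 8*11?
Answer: 7119/884 - 339*I/884 ≈ 8.0532 - 0.38348*I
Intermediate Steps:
G(E) = -√2*√E (G(E) = -√(E + E) = -√(2*E) = -√2*√E)
C = -84 (C = 4 - 88 = -84)
(-231 - 447)/(G(-8) + C) = (-231 - 447)/(-√2*√(-8) - 84) = -678/(-√2*2*I*√2 - 84) = -678/(-4*I - 84) = -678*(-84 + 4*I)/7072 = -339*(-84 + 4*I)/3536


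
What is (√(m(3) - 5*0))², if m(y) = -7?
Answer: -7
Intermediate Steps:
(√(m(3) - 5*0))² = (√(-7 - 5*0))² = (√(-7 + 0))² = (√(-7))² = (I*√7)² = -7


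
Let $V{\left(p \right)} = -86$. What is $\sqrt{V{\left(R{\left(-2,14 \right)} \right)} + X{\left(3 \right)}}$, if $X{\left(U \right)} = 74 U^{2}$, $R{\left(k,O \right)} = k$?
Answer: $2 \sqrt{145} \approx 24.083$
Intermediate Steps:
$\sqrt{V{\left(R{\left(-2,14 \right)} \right)} + X{\left(3 \right)}} = \sqrt{-86 + 74 \cdot 3^{2}} = \sqrt{-86 + 74 \cdot 9} = \sqrt{-86 + 666} = \sqrt{580} = 2 \sqrt{145}$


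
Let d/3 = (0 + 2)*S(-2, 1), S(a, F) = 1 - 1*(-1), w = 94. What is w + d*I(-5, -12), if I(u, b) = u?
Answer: 34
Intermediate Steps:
S(a, F) = 2 (S(a, F) = 1 + 1 = 2)
d = 12 (d = 3*((0 + 2)*2) = 3*(2*2) = 3*4 = 12)
w + d*I(-5, -12) = 94 + 12*(-5) = 94 - 60 = 34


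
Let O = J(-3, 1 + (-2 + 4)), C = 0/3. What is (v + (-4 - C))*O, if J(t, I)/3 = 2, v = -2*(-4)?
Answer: 24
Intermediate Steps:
C = 0 (C = 0*(⅓) = 0)
v = 8
J(t, I) = 6 (J(t, I) = 3*2 = 6)
O = 6
(v + (-4 - C))*O = (8 + (-4 - 1*0))*6 = (8 + (-4 + 0))*6 = (8 - 4)*6 = 4*6 = 24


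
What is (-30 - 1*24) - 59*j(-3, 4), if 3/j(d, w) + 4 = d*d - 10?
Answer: -93/5 ≈ -18.600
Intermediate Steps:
j(d, w) = 3/(-14 + d**2) (j(d, w) = 3/(-4 + (d*d - 10)) = 3/(-4 + (d**2 - 10)) = 3/(-4 + (-10 + d**2)) = 3/(-14 + d**2))
(-30 - 1*24) - 59*j(-3, 4) = (-30 - 1*24) - 177/(-14 + (-3)**2) = (-30 - 24) - 177/(-14 + 9) = -54 - 177/(-5) = -54 - 177*(-1)/5 = -54 - 59*(-3/5) = -54 + 177/5 = -93/5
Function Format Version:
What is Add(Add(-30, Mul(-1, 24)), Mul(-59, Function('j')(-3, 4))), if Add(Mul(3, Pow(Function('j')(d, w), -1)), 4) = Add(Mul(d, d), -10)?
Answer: Rational(-93, 5) ≈ -18.600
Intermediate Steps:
Function('j')(d, w) = Mul(3, Pow(Add(-14, Pow(d, 2)), -1)) (Function('j')(d, w) = Mul(3, Pow(Add(-4, Add(Mul(d, d), -10)), -1)) = Mul(3, Pow(Add(-4, Add(Pow(d, 2), -10)), -1)) = Mul(3, Pow(Add(-4, Add(-10, Pow(d, 2))), -1)) = Mul(3, Pow(Add(-14, Pow(d, 2)), -1)))
Add(Add(-30, Mul(-1, 24)), Mul(-59, Function('j')(-3, 4))) = Add(Add(-30, Mul(-1, 24)), Mul(-59, Mul(3, Pow(Add(-14, Pow(-3, 2)), -1)))) = Add(Add(-30, -24), Mul(-59, Mul(3, Pow(Add(-14, 9), -1)))) = Add(-54, Mul(-59, Mul(3, Pow(-5, -1)))) = Add(-54, Mul(-59, Mul(3, Rational(-1, 5)))) = Add(-54, Mul(-59, Rational(-3, 5))) = Add(-54, Rational(177, 5)) = Rational(-93, 5)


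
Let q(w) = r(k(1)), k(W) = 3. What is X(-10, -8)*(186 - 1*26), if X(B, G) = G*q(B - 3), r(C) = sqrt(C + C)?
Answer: -1280*sqrt(6) ≈ -3135.3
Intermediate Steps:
r(C) = sqrt(2)*sqrt(C) (r(C) = sqrt(2*C) = sqrt(2)*sqrt(C))
q(w) = sqrt(6) (q(w) = sqrt(2)*sqrt(3) = sqrt(6))
X(B, G) = G*sqrt(6)
X(-10, -8)*(186 - 1*26) = (-8*sqrt(6))*(186 - 1*26) = (-8*sqrt(6))*(186 - 26) = -8*sqrt(6)*160 = -1280*sqrt(6)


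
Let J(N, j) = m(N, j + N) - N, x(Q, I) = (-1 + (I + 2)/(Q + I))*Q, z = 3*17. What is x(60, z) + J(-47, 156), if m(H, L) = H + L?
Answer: 2873/37 ≈ 77.649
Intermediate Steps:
z = 51
x(Q, I) = Q*(-1 + (2 + I)/(I + Q)) (x(Q, I) = (-1 + (2 + I)/(I + Q))*Q = Q*(-1 + (2 + I)/(I + Q)))
J(N, j) = N + j (J(N, j) = (N + (j + N)) - N = (N + (N + j)) - N = (j + 2*N) - N = N + j)
x(60, z) + J(-47, 156) = 60*(2 - 1*60)/(51 + 60) + (-47 + 156) = 60*(2 - 60)/111 + 109 = 60*(1/111)*(-58) + 109 = -1160/37 + 109 = 2873/37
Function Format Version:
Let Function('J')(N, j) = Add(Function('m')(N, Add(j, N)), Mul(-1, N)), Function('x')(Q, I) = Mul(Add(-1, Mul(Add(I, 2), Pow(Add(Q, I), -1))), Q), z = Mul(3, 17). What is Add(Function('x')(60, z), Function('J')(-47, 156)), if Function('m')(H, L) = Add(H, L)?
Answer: Rational(2873, 37) ≈ 77.649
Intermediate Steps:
z = 51
Function('x')(Q, I) = Mul(Q, Add(-1, Mul(Pow(Add(I, Q), -1), Add(2, I)))) (Function('x')(Q, I) = Mul(Add(-1, Mul(Add(2, I), Pow(Add(I, Q), -1))), Q) = Mul(Add(-1, Mul(Pow(Add(I, Q), -1), Add(2, I))), Q) = Mul(Q, Add(-1, Mul(Pow(Add(I, Q), -1), Add(2, I)))))
Function('J')(N, j) = Add(N, j) (Function('J')(N, j) = Add(Add(N, Add(j, N)), Mul(-1, N)) = Add(Add(N, Add(N, j)), Mul(-1, N)) = Add(Add(j, Mul(2, N)), Mul(-1, N)) = Add(N, j))
Add(Function('x')(60, z), Function('J')(-47, 156)) = Add(Mul(60, Pow(Add(51, 60), -1), Add(2, Mul(-1, 60))), Add(-47, 156)) = Add(Mul(60, Pow(111, -1), Add(2, -60)), 109) = Add(Mul(60, Rational(1, 111), -58), 109) = Add(Rational(-1160, 37), 109) = Rational(2873, 37)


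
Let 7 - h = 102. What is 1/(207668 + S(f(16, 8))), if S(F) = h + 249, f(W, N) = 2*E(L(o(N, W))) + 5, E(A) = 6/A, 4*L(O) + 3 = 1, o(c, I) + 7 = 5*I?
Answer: 1/207822 ≈ 4.8118e-6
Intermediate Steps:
h = -95 (h = 7 - 1*102 = 7 - 102 = -95)
o(c, I) = -7 + 5*I
L(O) = -1/2 (L(O) = -3/4 + (1/4)*1 = -3/4 + 1/4 = -1/2)
f(W, N) = -19 (f(W, N) = 2*(6/(-1/2)) + 5 = 2*(6*(-2)) + 5 = 2*(-12) + 5 = -24 + 5 = -19)
S(F) = 154 (S(F) = -95 + 249 = 154)
1/(207668 + S(f(16, 8))) = 1/(207668 + 154) = 1/207822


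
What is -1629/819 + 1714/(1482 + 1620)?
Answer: -202744/141141 ≈ -1.4365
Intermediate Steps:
-1629/819 + 1714/(1482 + 1620) = -1629*1/819 + 1714/3102 = -181/91 + 1714*(1/3102) = -181/91 + 857/1551 = -202744/141141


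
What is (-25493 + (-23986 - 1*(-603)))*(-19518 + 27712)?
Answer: -400489944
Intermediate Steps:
(-25493 + (-23986 - 1*(-603)))*(-19518 + 27712) = (-25493 + (-23986 + 603))*8194 = (-25493 - 23383)*8194 = -48876*8194 = -400489944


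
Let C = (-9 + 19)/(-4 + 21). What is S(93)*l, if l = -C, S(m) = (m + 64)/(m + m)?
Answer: -785/1581 ≈ -0.49652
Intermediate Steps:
S(m) = (64 + m)/(2*m) (S(m) = (64 + m)/((2*m)) = (64 + m)*(1/(2*m)) = (64 + m)/(2*m))
C = 10/17 ≈ 0.58823
l = -10/17 (l = -1*10/17 = -10/17 ≈ -0.58823)
S(93)*l = ((½)*(64 + 93)/93)*(-10/17) = ((½)*(1/93)*157)*(-10/17) = (157/186)*(-10/17) = -785/1581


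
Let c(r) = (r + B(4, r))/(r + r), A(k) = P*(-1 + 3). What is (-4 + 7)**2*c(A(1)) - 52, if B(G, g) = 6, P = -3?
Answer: -52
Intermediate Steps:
A(k) = -6 (A(k) = -3*(-1 + 3) = -3*2 = -6)
c(r) = (6 + r)/(2*r) (c(r) = (r + 6)/(r + r) = (6 + r)/((2*r)) = (6 + r)*(1/(2*r)) = (6 + r)/(2*r))
(-4 + 7)**2*c(A(1)) - 52 = (-4 + 7)**2*((1/2)*(6 - 6)/(-6)) - 52 = 3**2*((1/2)*(-1/6)*0) - 52 = 9*0 - 52 = 0 - 52 = -52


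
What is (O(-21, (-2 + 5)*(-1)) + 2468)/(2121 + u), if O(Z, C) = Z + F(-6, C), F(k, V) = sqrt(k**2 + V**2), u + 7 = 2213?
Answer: 2447/4327 + 3*sqrt(5)/4327 ≈ 0.56707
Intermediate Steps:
u = 2206 (u = -7 + 2213 = 2206)
F(k, V) = sqrt(V**2 + k**2)
O(Z, C) = Z + sqrt(36 + C**2) (O(Z, C) = Z + sqrt(C**2 + (-6)**2) = Z + sqrt(C**2 + 36) = Z + sqrt(36 + C**2))
(O(-21, (-2 + 5)*(-1)) + 2468)/(2121 + u) = ((-21 + sqrt(36 + ((-2 + 5)*(-1))**2)) + 2468)/(2121 + 2206) = ((-21 + sqrt(36 + (3*(-1))**2)) + 2468)/4327 = ((-21 + sqrt(36 + (-3)**2)) + 2468)*(1/4327) = ((-21 + sqrt(36 + 9)) + 2468)*(1/4327) = ((-21 + sqrt(45)) + 2468)*(1/4327) = ((-21 + 3*sqrt(5)) + 2468)*(1/4327) = (2447 + 3*sqrt(5))*(1/4327) = 2447/4327 + 3*sqrt(5)/4327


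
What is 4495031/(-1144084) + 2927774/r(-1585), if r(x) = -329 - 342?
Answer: -3352635554817/767680364 ≈ -4367.2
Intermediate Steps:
r(x) = -671
4495031/(-1144084) + 2927774/r(-1585) = 4495031/(-1144084) + 2927774/(-671) = 4495031*(-1/1144084) + 2927774*(-1/671) = -4495031/1144084 - 2927774/671 = -3352635554817/767680364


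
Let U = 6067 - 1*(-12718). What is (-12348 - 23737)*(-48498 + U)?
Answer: 1072193605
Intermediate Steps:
U = 18785 (U = 6067 + 12718 = 18785)
(-12348 - 23737)*(-48498 + U) = (-12348 - 23737)*(-48498 + 18785) = -36085*(-29713) = 1072193605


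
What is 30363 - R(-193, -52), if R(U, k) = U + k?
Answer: 30608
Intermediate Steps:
30363 - R(-193, -52) = 30363 - (-193 - 52) = 30363 - 1*(-245) = 30363 + 245 = 30608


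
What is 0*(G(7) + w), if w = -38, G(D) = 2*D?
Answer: 0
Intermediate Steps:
0*(G(7) + w) = 0*(2*7 - 38) = 0*(14 - 38) = 0*(-24) = 0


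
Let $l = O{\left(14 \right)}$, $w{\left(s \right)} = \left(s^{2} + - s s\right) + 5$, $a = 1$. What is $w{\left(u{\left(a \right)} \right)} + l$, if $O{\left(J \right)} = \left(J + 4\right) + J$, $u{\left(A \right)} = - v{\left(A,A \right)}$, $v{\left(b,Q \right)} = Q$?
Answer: $37$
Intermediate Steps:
$u{\left(A \right)} = - A$
$w{\left(s \right)} = 5$ ($w{\left(s \right)} = \left(s^{2} - s^{2}\right) + 5 = 0 + 5 = 5$)
$O{\left(J \right)} = 4 + 2 J$ ($O{\left(J \right)} = \left(4 + J\right) + J = 4 + 2 J$)
$l = 32$ ($l = 4 + 2 \cdot 14 = 4 + 28 = 32$)
$w{\left(u{\left(a \right)} \right)} + l = 5 + 32 = 37$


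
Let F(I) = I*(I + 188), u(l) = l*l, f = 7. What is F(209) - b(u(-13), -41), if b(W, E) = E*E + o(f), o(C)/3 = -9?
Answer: 81319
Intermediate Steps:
o(C) = -27 (o(C) = 3*(-9) = -27)
u(l) = l**2
F(I) = I*(188 + I)
b(W, E) = -27 + E**2 (b(W, E) = E*E - 27 = E**2 - 27 = -27 + E**2)
F(209) - b(u(-13), -41) = 209*(188 + 209) - (-27 + (-41)**2) = 209*397 - (-27 + 1681) = 82973 - 1*1654 = 82973 - 1654 = 81319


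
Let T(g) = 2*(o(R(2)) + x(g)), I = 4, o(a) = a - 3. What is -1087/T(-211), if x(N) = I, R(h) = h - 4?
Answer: 1087/2 ≈ 543.50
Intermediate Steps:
R(h) = -4 + h
o(a) = -3 + a
x(N) = 4
T(g) = -2 (T(g) = 2*((-3 + (-4 + 2)) + 4) = 2*((-3 - 2) + 4) = 2*(-5 + 4) = 2*(-1) = -2)
-1087/T(-211) = -1087/(-2) = -1087*(-1/2) = 1087/2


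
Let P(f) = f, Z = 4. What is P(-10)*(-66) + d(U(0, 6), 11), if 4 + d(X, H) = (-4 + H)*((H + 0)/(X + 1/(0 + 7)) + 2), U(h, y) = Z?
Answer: 19969/29 ≈ 688.59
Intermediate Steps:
U(h, y) = 4
d(X, H) = -4 + (-4 + H)*(2 + H/(1/7 + X)) (d(X, H) = -4 + (-4 + H)*((H + 0)/(X + 1/(0 + 7)) + 2) = -4 + (-4 + H)*(H/(X + 1/7) + 2) = -4 + (-4 + H)*(H/(1/7 + X) + 2) = -4 + (-4 + H)*(2 + H/(1/7 + X)))
P(-10)*(-66) + d(U(0, 6), 11) = -10*(-66) + (-12 - 84*4 - 26*11 + 7*11**2 + 14*11*4)/(1 + 7*4) = 660 + (-12 - 336 - 286 + 7*121 + 616)/(1 + 28) = 660 + (-12 - 336 - 286 + 847 + 616)/29 = 660 + (1/29)*829 = 660 + 829/29 = 19969/29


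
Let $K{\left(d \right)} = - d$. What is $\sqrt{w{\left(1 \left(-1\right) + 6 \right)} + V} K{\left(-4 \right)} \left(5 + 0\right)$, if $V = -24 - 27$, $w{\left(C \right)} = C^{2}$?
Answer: $20 i \sqrt{26} \approx 101.98 i$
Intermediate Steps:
$V = -51$ ($V = -24 - 27 = -51$)
$\sqrt{w{\left(1 \left(-1\right) + 6 \right)} + V} K{\left(-4 \right)} \left(5 + 0\right) = \sqrt{\left(1 \left(-1\right) + 6\right)^{2} - 51} \left(-1\right) \left(-4\right) \left(5 + 0\right) = \sqrt{\left(-1 + 6\right)^{2} - 51} \cdot 4 \cdot 5 = \sqrt{5^{2} - 51} \cdot 20 = \sqrt{25 - 51} \cdot 20 = \sqrt{-26} \cdot 20 = i \sqrt{26} \cdot 20 = 20 i \sqrt{26}$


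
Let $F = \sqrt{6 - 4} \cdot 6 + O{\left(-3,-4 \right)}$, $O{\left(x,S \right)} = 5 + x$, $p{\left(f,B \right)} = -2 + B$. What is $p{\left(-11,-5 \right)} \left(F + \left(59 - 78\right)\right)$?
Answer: $119 - 42 \sqrt{2} \approx 59.603$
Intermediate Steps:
$F = 2 + 6 \sqrt{2}$ ($F = \sqrt{6 - 4} \cdot 6 + \left(5 - 3\right) = \sqrt{2} \cdot 6 + 2 = 6 \sqrt{2} + 2 = 2 + 6 \sqrt{2} \approx 10.485$)
$p{\left(-11,-5 \right)} \left(F + \left(59 - 78\right)\right) = \left(-2 - 5\right) \left(\left(2 + 6 \sqrt{2}\right) + \left(59 - 78\right)\right) = - 7 \left(\left(2 + 6 \sqrt{2}\right) + \left(59 - 78\right)\right) = - 7 \left(\left(2 + 6 \sqrt{2}\right) - 19\right) = - 7 \left(-17 + 6 \sqrt{2}\right) = 119 - 42 \sqrt{2}$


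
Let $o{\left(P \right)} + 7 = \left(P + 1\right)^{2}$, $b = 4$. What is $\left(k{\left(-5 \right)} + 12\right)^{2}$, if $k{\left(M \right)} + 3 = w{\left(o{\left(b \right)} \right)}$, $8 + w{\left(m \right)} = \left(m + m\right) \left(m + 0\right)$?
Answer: $421201$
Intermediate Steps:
$o{\left(P \right)} = -7 + \left(1 + P\right)^{2}$ ($o{\left(P \right)} = -7 + \left(P + 1\right)^{2} = -7 + \left(1 + P\right)^{2}$)
$w{\left(m \right)} = -8 + 2 m^{2}$ ($w{\left(m \right)} = -8 + \left(m + m\right) \left(m + 0\right) = -8 + 2 m m = -8 + 2 m^{2}$)
$k{\left(M \right)} = 637$ ($k{\left(M \right)} = -3 - \left(8 - 2 \left(-7 + \left(1 + 4\right)^{2}\right)^{2}\right) = -3 - \left(8 - 2 \left(-7 + 5^{2}\right)^{2}\right) = -3 - \left(8 - 2 \left(-7 + 25\right)^{2}\right) = -3 - \left(8 - 2 \cdot 18^{2}\right) = -3 + \left(-8 + 2 \cdot 324\right) = -3 + \left(-8 + 648\right) = -3 + 640 = 637$)
$\left(k{\left(-5 \right)} + 12\right)^{2} = \left(637 + 12\right)^{2} = 649^{2} = 421201$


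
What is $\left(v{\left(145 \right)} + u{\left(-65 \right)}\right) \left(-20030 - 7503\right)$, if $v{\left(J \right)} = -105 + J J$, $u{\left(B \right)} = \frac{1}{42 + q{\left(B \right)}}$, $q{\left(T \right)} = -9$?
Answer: $- \frac{1727973583}{3} \approx -5.7599 \cdot 10^{8}$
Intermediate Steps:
$u{\left(B \right)} = \frac{1}{33}$ ($u{\left(B \right)} = \frac{1}{42 - 9} = \frac{1}{33}$)
$v{\left(J \right)} = -105 + J^{2}$
$\left(v{\left(145 \right)} + u{\left(-65 \right)}\right) \left(-20030 - 7503\right) = \left(\left(-105 + 145^{2}\right) + \frac{1}{33}\right) \left(-20030 - 7503\right) = \left(\left(-105 + 21025\right) + \frac{1}{33}\right) \left(-27533\right) = \left(20920 + \frac{1}{33}\right) \left(-27533\right) = \frac{690361}{33} \left(-27533\right) = - \frac{1727973583}{3}$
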